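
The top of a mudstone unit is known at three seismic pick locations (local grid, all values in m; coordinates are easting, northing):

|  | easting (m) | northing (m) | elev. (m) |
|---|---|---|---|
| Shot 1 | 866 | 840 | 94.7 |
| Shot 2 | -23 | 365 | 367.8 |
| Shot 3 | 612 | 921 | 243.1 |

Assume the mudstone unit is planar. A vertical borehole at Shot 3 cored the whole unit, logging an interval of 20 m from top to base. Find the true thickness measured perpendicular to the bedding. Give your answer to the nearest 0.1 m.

17.3 m

Let the plane be z = a·easting + b·northing + c.
Shot 2−Shot 1: −889a − 475b = 273.1;  Shot 3−Shot 1: −254a + 81b = 148.4.
Solving gives a = −0.48070, b = 0.32472.
|∇z| = √(a²+b²) = 0.58010, so dip δ = arctan(0.58010) = 30.12°.
True thickness = vertical thickness × cos δ = 20 × cos 30.12° = 17.3 m.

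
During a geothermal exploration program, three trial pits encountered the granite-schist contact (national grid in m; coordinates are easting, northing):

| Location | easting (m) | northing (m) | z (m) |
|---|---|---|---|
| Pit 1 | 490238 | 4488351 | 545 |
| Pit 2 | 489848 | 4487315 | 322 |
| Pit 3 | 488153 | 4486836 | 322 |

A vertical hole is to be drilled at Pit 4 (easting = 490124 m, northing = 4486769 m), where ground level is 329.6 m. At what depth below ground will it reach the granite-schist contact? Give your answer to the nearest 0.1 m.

157.9 m

Let the plane be z = a·easting + b·northing + c.
Pit 2−Pit 1: −390a − 1036b = −223;  Pit 3−Pit 1: −2085a − 1515b = −223.
Solving gives a = −0.068070558, b = 0.240875982.
Then c = 545 − a·490238 − b·4488351 = −1047220.18.
At (490124, 4486769): z_contact = −33363.01 + 1080754.89 − 1047220.18 = 171.69 m.
Depth below ground = 329.6 − 171.69 = 157.9 m.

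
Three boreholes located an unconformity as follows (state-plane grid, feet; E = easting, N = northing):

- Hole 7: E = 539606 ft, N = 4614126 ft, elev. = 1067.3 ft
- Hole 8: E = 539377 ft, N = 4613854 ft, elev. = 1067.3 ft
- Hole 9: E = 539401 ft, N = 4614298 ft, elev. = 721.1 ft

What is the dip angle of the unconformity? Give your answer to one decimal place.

Let the plane be z = a·E + b·N + c.
Hole 8−Hole 7: −229a − 272b = 0;  Hole 9−Hole 7: −205a + 172b = −346.2.
Solving gives a = 0.98968, b = −0.83323.
Gradient magnitude |∇z| = √(a² + b²) = √(0.97947 + 0.69427) = 1.29373.
True dip = arctan(1.29373) = 52.3°, dipping toward NW (azimuth ≈ 310°).

52.3°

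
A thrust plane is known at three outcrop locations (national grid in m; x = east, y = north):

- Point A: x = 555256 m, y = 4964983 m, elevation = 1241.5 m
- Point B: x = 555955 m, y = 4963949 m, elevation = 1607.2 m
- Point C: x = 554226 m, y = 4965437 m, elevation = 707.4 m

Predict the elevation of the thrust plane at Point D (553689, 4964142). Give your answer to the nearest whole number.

436 m

Let the plane be z = a·x + b·y + c.
Point B−Point A: 699a − 1034b = 365.7;  Point C−Point A: −1030a + 454b = −534.1.
Solving gives a = 0.51657755, b = −0.00446063.
Then c = 1241.5 − a·555256 − b·4964983 = −263444.31.
At (553689, 4964142): z = 286023.3 − 22143.2 − 263444.31 = 435.8 m.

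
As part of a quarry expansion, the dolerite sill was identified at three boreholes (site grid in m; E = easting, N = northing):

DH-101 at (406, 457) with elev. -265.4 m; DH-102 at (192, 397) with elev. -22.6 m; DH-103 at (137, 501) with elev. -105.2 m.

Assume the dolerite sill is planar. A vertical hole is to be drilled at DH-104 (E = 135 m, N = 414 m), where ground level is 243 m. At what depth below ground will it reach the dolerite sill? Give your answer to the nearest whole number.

Let the plane be z = a·E + b·N + c.
DH-102−DH-101: −214a − 60b = 242.8;  DH-103−DH-101: −269a + 44b = 160.2.
Solving gives a = −0.79415, b = −1.21421.
Then c = -265.4 − a·406 − b·457 = 611.92.
At (135, 414): z_contact = −107.2 − 502.7 + 611.92 = 2.0 m.
Depth below ground = 243 − 2.0 = 241 m.

241 m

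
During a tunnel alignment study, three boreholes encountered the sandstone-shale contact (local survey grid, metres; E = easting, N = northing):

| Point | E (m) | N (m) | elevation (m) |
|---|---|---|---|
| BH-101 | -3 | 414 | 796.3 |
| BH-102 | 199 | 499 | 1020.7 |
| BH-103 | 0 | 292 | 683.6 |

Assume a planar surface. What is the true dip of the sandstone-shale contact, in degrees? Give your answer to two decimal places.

Let the plane be z = a·E + b·N + c.
BH-102−BH-101: 202a + 85b = 224.4;  BH-103−BH-101: 3a − 122b = −112.7.
Solving gives a = 0.71478, b = 0.94135.
Gradient magnitude |∇z| = √(a² + b²) = √(0.51091 + 0.88613) = 1.18197.
True dip = arctan(1.18197) = 49.77°, dipping toward SW (azimuth ≈ 217°).

49.77°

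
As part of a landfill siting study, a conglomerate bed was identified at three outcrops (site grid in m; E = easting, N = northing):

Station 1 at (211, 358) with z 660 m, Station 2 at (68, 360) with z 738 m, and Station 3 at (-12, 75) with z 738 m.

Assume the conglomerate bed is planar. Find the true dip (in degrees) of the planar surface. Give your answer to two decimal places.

29.44°

Two edge vectors: Station 1→Station 2 = (-143, 2, 78), Station 1→Station 3 = (-223, -283, 78).
Normal n = (Station 1→Station 2) × (Station 1→Station 3) = (22230, -6240, 40915).
So ∂z/∂E = −n_x/n_z = −0.54332 and ∂z/∂N = −n_y/n_z = 0.15251.
Gradient magnitude |∇z| = √(a² + b²) = √(0.29520 + 0.02326) = 0.56432.
True dip = arctan(0.56432) = 29.44°, dipping toward ESE (azimuth ≈ 106°).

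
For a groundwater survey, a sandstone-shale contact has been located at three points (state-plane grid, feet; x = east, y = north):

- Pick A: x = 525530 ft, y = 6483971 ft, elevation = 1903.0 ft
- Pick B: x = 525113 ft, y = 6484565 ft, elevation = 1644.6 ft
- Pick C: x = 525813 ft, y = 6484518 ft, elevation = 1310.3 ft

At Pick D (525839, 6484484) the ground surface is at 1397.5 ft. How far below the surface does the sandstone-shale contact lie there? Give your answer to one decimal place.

Two edge vectors: Pick A→Pick B = (-417, 594, -258.4), Pick A→Pick C = (283, 547, -592.7).
Normal n = (Pick A→Pick B) × (Pick A→Pick C) = (-210719, -320283.1, -396201).
So ∂z/∂x = −n_x/n_z = −0.531848733 and ∂z/∂y = −n_y/n_z = −0.808385390.
Intercept c from Pick A: 1903 + 279502.46 + 5241547.43 = 5522952.89.
At (525839, 6484484): z_contact = −279666.81 − 5241962.13 + 5522952.89 = 1323.96 ft.
Depth below ground = 1397.5 − 1323.96 = 73.5 ft.

73.5 ft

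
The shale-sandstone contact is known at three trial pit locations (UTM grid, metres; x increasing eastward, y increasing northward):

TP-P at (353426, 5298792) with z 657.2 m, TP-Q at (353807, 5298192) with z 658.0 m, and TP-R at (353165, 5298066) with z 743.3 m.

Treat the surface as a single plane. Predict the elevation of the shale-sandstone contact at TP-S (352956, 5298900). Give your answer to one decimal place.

704.4 m

Let the plane be z = a·x + b·y + c.
TP-Q−TP-P: 381a − 600b = 0.8;  TP-R−TP-P: −261a − 726b = 86.1.
Solving gives a = −0.117909724, b = −0.076206008.
Then c = 657.2 − a·353426 − b·5298792 = 446129.35.
At (352956, 5298900): z = −41616.9 − 403808.0 + 446129.35 = 704.4 m.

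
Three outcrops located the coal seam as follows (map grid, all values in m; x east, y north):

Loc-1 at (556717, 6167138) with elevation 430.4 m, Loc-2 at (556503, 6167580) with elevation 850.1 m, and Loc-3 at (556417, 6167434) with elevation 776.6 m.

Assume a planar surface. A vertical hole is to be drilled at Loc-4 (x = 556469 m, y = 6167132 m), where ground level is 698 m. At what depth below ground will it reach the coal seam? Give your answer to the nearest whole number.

Let the plane be z = a·x + b·y + c.
Loc-2−Loc-1: −214a + 442b = 419.7;  Loc-3−Loc-1: −300a + 296b = 346.2.
Solving gives a = −0.41569250, b = 0.74828463.
Then c = 430.4 − a·556717 − b·6167138 = −4382921.06.
At (556469, 6167132): z_contact = −231320.0 + 4614770.1 − 4382921.06 = 529.0 m.
Depth below ground = 698 − 529.0 = 169 m.

169 m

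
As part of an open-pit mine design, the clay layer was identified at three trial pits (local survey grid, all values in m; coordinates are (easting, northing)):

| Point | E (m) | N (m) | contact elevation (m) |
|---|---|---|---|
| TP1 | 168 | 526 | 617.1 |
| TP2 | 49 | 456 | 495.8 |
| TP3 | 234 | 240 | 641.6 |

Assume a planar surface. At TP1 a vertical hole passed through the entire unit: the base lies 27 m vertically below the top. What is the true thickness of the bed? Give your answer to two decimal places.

19.56 m

Let the plane be z = a·E + b·N + c.
TP2−TP1: −119a − 70b = −121.3;  TP3−TP1: 66a − 286b = 24.5.
Solving gives a = 0.94186, b = 0.13169.
|∇z| = √(a²+b²) = 0.95103, so dip δ = arctan(0.95103) = 43.56°.
True thickness = vertical thickness × cos δ = 27 × cos 43.56° = 19.56 m.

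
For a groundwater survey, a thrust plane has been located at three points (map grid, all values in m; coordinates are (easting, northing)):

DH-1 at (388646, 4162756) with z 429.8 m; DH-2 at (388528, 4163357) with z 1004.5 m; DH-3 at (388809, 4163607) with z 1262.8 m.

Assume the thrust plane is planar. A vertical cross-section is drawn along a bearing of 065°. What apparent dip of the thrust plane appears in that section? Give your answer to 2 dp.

24.79°

Two edge vectors: DH-1→DH-2 = (-118, 601, 574.7), DH-1→DH-3 = (163, 851, 833).
Normal n = (DH-1→DH-2) × (DH-1→DH-3) = (11563.3, 191970.1, -198381).
So ∂z/∂E = −n_x/n_z = 0.05829 and ∂z/∂N = −n_y/n_z = 0.96768.
Unit vector along 065° is (sin 65°, cos 65°) = (0.9063, 0.4226).
Slope in that direction = a·(0.9063) + b·(0.4226) = 0.46179.
Apparent dip = arctan|0.46179| = 24.79° (true dip is 44.1°, so apparent ≤ true as expected).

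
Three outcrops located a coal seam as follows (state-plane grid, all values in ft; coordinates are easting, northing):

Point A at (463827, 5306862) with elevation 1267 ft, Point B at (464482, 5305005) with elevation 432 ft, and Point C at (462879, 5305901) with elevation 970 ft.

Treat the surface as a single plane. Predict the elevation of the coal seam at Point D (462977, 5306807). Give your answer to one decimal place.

1333.5 ft

Two edge vectors: Point A→Point B = (655, -1857, -835), Point A→Point C = (-948, -961, -297).
Normal n = (Point A→Point B) × (Point A→Point C) = (-250906, 986115, -2389891).
So ∂z/∂easting = −n_x/n_z = −0.104986378 and ∂z/∂northing = −n_y/n_z = 0.412619237.
Intercept c from Point A: 1267 + 48695.52 − 2189713.35 = −2139750.83.
At (462977, 5306807): z = −48606.3 + 2189690.7 − 2139750.83 = 1333.5 ft.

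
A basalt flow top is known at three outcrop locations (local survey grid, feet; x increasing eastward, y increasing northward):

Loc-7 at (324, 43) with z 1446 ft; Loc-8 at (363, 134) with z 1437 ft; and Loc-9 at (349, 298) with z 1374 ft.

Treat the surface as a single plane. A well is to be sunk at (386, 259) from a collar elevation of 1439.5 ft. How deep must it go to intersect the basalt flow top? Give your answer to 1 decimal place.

31.8 ft

Two edge vectors: Loc-7→Loc-8 = (39, 91, -9), Loc-7→Loc-9 = (25, 255, -72).
Normal n = (Loc-7→Loc-8) × (Loc-7→Loc-9) = (-4257, 2583, 7670).
So ∂z/∂x = −n_x/n_z = 0.55502 and ∂z/∂y = −n_y/n_z = −0.33677.
Intercept c from Loc-7: 1446 − 179.83 + 14.48 = 1280.65.
At (386, 259): z_contact = 214.24 − 87.22 + 1280.65 = 1407.67 ft.
Depth below ground = 1439.5 − 1407.67 = 31.8 ft.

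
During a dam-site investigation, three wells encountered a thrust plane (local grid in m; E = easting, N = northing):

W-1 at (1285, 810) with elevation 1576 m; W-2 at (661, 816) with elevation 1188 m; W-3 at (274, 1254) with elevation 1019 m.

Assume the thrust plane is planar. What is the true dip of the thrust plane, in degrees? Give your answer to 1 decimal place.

Let the plane be z = a·E + b·N + c.
W-2−W-1: −624a + 6b = −388;  W-3−W-1: −1011a + 444b = −557.
Solving gives a = 0.62338, b = 0.16495.
Gradient magnitude |∇z| = √(a² + b²) = √(0.38860 + 0.02721) = 0.64484.
True dip = arctan(0.64484) = 32.8°, dipping toward WSW (azimuth ≈ 255°).

32.8°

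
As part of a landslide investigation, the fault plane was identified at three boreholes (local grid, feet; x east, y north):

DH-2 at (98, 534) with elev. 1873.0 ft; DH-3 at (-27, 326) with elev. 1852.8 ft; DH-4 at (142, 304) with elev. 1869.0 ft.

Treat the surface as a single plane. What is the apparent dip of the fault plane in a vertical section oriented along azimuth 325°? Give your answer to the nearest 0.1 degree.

Let the plane be z = a·x + b·y + c.
DH-3−DH-2: −125a − 208b = −20.2;  DH-4−DH-2: 44a − 230b = −4.
Solving gives a = 0.10063, b = 0.03664.
Unit vector along 325° is (sin 325°, cos 325°) = (-0.5736, 0.8192).
Slope in that direction = a·(-0.5736) + b·(0.8192) = −0.02770.
Apparent dip = arctan|0.02770| = 1.6° (true dip is 6.1°, so apparent ≤ true as expected).

1.6°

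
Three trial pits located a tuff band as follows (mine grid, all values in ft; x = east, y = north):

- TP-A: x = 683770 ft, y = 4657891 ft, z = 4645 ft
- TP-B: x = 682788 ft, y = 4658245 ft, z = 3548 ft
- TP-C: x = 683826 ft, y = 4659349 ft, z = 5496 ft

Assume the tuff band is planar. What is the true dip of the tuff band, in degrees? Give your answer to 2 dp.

Two edge vectors: TP-A→TP-B = (-982, 354, -1097), TP-A→TP-C = (56, 1458, 851).
Normal n = (TP-A→TP-B) × (TP-A→TP-C) = (1900680, 774250, -1451580).
So ∂z/∂x = −n_x/n_z = 1.30939 and ∂z/∂y = −n_y/n_z = 0.53338.
Gradient magnitude |∇z| = √(a² + b²) = √(1.71449 + 0.28450) = 1.41386.
True dip = arctan(1.41386) = 54.73°, dipping toward WSW (azimuth ≈ 248°).

54.73°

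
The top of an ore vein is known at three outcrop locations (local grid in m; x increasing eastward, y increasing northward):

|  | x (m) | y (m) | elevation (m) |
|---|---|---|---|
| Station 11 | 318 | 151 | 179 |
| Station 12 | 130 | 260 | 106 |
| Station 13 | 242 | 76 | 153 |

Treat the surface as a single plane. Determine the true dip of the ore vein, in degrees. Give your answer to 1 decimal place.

20.4°

Two edge vectors: Station 11→Station 12 = (-188, 109, -73), Station 11→Station 13 = (-76, -75, -26).
Normal n = (Station 11→Station 12) × (Station 11→Station 13) = (-8309, 660, 22384).
So ∂z/∂x = −n_x/n_z = 0.37120 and ∂z/∂y = −n_y/n_z = −0.02949.
Gradient magnitude |∇z| = √(a² + b²) = √(0.13779 + 0.00087) = 0.37237.
True dip = arctan(0.37237) = 20.4°, dipping toward W (azimuth ≈ 275°).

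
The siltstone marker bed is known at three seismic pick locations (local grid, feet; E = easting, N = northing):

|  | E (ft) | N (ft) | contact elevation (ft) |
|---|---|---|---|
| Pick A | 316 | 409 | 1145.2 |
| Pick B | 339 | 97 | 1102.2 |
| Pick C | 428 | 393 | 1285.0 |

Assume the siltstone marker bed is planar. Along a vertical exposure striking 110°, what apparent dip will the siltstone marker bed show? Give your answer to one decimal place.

48.4°

Two edge vectors: Pick A→Pick B = (23, -312, -43), Pick A→Pick C = (112, -16, 139.8).
Normal n = (Pick A→Pick B) × (Pick A→Pick C) = (-44305.6, -8031.4, 34576).
So ∂z/∂E = −n_x/n_z = 1.28140 and ∂z/∂N = −n_y/n_z = 0.23228.
Unit vector along 110° is (sin 110°, cos 110°) = (0.9397, -0.3420).
Slope in that direction = a·(0.9397) + b·(-0.3420) = 1.12467.
Apparent dip = arctan|1.12467| = 48.4° (true dip is 52.5°, so apparent ≤ true as expected).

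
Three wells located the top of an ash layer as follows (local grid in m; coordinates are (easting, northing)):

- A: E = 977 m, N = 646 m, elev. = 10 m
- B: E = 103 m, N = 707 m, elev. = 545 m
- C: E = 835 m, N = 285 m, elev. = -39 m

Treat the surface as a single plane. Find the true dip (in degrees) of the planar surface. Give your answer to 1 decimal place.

34.7°

Two edge vectors: A→B = (-874, 61, 535), A→C = (-142, -361, -49).
Normal n = (A→B) × (A→C) = (190146, -118796, 324176).
So ∂z/∂E = −n_x/n_z = −0.58655 and ∂z/∂N = −n_y/n_z = 0.36646.
Gradient magnitude |∇z| = √(a² + b²) = √(0.34404 + 0.13429) = 0.69162.
True dip = arctan(0.69162) = 34.7°, dipping toward ESE (azimuth ≈ 122°).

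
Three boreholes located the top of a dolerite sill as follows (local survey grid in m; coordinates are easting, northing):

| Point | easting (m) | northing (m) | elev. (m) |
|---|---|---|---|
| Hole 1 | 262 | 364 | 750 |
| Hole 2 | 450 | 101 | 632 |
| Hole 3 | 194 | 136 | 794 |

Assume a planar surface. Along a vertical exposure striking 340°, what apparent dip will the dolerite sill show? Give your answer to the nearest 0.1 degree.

Let the plane be z = a·easting + b·northing + c.
Hole 2−Hole 1: 188a − 263b = −118;  Hole 3−Hole 1: −68a − 228b = 44.
Solving gives a = −0.63337, b = −0.00408.
Unit vector along 340° is (sin 340°, cos 340°) = (-0.3420, 0.9397).
Slope in that direction = a·(-0.3420) + b·(0.9397) = 0.21279.
Apparent dip = arctan|0.21279| = 12.0° (true dip is 32.3°, so apparent ≤ true as expected).

12.0°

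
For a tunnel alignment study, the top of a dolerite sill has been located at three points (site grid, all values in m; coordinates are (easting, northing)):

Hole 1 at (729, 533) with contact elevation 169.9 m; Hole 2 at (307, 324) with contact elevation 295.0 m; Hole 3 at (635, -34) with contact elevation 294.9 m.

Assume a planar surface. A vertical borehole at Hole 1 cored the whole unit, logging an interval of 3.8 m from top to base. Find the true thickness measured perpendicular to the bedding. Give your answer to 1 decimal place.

3.7 m

Let the plane be z = a·E + b·N + c.
Hole 2−Hole 1: −422a − 209b = 125.1;  Hole 3−Hole 1: −94a − 567b = 125.
Solving gives a = −0.20401, b = −0.18664.
|∇z| = √(a²+b²) = 0.27650, so dip δ = arctan(0.27650) = 15.46°.
True thickness = vertical thickness × cos δ = 3.8 × cos 15.46° = 3.7 m.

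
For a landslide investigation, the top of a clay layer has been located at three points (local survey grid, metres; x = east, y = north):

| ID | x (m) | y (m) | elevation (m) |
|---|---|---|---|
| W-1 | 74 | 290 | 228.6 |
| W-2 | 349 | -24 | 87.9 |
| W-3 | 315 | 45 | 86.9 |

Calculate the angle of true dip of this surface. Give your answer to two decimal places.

53.53°

Let the plane be z = a·x + b·y + c.
W-2−W-1: 275a − 314b = −140.7;  W-3−W-1: 241a − 245b = −141.7.
Solving gives a = −1.20765, b = −0.60957.
Gradient magnitude |∇z| = √(a² + b²) = √(1.45842 + 0.37157) = 1.35277.
True dip = arctan(1.35277) = 53.53°, dipping toward ENE (azimuth ≈ 063°).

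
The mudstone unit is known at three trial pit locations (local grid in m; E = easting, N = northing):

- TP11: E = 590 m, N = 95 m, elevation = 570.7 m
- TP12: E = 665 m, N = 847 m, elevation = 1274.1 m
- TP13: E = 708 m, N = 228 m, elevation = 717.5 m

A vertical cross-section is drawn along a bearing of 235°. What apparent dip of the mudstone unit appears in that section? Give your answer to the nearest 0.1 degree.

35.0°

Two edge vectors: TP11→TP12 = (75, 752, 703.4), TP11→TP13 = (118, 133, 146.8).
Normal n = (TP11→TP12) × (TP11→TP13) = (16841.4, 71991.2, -78761).
So ∂z/∂E = −n_x/n_z = 0.21383 and ∂z/∂N = −n_y/n_z = 0.91405.
Unit vector along 235° is (sin 235°, cos 235°) = (-0.8192, -0.5736).
Slope in that direction = a·(-0.8192) + b·(-0.5736) = −0.69943.
Apparent dip = arctan|0.69943| = 35.0° (true dip is 43.2°, so apparent ≤ true as expected).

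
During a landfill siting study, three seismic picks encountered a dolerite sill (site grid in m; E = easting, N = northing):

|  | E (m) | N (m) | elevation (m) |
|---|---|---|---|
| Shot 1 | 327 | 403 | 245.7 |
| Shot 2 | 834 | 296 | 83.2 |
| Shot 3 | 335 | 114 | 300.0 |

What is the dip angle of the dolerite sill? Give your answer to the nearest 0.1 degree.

Two edge vectors: Shot 1→Shot 2 = (507, -107, -162.5), Shot 1→Shot 3 = (8, -289, 54.3).
Normal n = (Shot 1→Shot 2) × (Shot 1→Shot 3) = (-52772.6, -28830.1, -145667).
So ∂z/∂E = −n_x/n_z = −0.36228 and ∂z/∂N = −n_y/n_z = −0.19792.
Gradient magnitude |∇z| = √(a² + b²) = √(0.13125 + 0.03917) = 0.41282.
True dip = arctan(0.41282) = 22.4°, dipping toward ENE (azimuth ≈ 061°).

22.4°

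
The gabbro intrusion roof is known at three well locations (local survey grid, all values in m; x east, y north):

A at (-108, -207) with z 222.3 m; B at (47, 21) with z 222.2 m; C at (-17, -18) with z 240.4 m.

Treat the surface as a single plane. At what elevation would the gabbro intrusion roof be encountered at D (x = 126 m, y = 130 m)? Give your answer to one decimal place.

219.8 m

Two edge vectors: A→B = (155, 228, -0.1), A→C = (91, 189, 18.1).
Normal n = (A→B) × (A→C) = (4145.7, -2814.6, 8547).
So ∂z/∂x = −n_x/n_z = −0.48505 and ∂z/∂y = −n_y/n_z = 0.32931.
Intercept c from A: 222.3 − 52.39 + 68.17 = 238.08.
At (126, 130): z = −61.1 + 42.8 + 238.08 = 219.8 m.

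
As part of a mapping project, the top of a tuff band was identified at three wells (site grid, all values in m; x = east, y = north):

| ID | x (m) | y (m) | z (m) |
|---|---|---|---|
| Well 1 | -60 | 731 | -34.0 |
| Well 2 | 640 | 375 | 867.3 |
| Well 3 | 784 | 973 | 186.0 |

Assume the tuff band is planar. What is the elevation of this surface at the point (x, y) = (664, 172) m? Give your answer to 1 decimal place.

Let the plane be z = a·x + b·y + c.
Well 2−Well 1: 700a − 356b = 901.3;  Well 3−Well 1: 844a + 242b = 220.
Solving gives a = 0.63089, b = −1.29122.
Then c = -34 − a·-60 − b·731 = 947.73.
At (664, 172): z = 418.9 − 222.1 + 947.73 = 1144.6 m.

1144.6 m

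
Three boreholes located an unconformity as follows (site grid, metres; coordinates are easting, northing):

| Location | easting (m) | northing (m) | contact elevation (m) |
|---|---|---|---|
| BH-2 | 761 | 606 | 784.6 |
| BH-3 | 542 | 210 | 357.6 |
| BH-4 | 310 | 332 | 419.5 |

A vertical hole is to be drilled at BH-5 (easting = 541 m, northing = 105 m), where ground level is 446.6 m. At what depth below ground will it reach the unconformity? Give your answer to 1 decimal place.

Let the plane be z = a·easting + b·northing + c.
BH-3−BH-2: −219a − 396b = −427;  BH-4−BH-2: −451a − 274b = −365.1.
Solving gives a = 0.23258, b = 0.94966.
Then c = 784.6 − a·761 − b·606 = 32.11.
At (541, 105): z_contact = 125.83 + 99.71 + 32.11 = 257.65 m.
Depth below ground = 446.6 − 257.65 = 188.9 m.

188.9 m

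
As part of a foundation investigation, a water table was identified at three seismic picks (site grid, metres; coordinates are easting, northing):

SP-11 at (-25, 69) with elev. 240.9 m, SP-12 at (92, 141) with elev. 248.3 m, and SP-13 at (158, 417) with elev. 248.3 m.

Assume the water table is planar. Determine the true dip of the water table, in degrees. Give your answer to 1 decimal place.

4.4°

Two edge vectors: SP-11→SP-12 = (117, 72, 7.4), SP-11→SP-13 = (183, 348, 7.4).
Normal n = (SP-11→SP-12) × (SP-11→SP-13) = (-2042.4, 488.4, 27540).
So ∂z/∂easting = −n_x/n_z = 0.07416 and ∂z/∂northing = −n_y/n_z = −0.01773.
Gradient magnitude |∇z| = √(a² + b²) = √(0.00550 + 0.00031) = 0.07625.
True dip = arctan(0.07625) = 4.4°, dipping toward WNW (azimuth ≈ 283°).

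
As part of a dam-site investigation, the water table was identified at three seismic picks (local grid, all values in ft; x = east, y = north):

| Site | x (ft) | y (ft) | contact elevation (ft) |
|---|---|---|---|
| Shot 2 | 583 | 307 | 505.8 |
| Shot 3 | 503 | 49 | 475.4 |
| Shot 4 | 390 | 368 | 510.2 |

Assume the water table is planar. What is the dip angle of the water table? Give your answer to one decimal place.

Let the plane be z = a·x + b·y + c.
Shot 3−Shot 2: −80a − 258b = −30.4;  Shot 4−Shot 2: −193a + 61b = 4.4.
Solving gives a = 0.01315, b = 0.11375.
Gradient magnitude |∇z| = √(a² + b²) = √(0.00017 + 0.01294) = 0.11451.
True dip = arctan(0.11451) = 6.5°, dipping toward S (azimuth ≈ 187°).

6.5°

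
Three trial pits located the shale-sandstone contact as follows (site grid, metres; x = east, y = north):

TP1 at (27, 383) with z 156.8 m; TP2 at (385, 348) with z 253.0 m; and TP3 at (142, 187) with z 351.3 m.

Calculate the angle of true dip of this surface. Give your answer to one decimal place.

42.1°

Let the plane be z = a·x + b·y + c.
TP2−TP1: 358a − 35b = 96.2;  TP3−TP1: 115a − 196b = 194.5.
Solving gives a = 0.18215, b = −0.88548.
Gradient magnitude |∇z| = √(a² + b²) = √(0.03318 + 0.78407) = 0.90402.
True dip = arctan(0.90402) = 42.1°, dipping toward NNW (azimuth ≈ 348°).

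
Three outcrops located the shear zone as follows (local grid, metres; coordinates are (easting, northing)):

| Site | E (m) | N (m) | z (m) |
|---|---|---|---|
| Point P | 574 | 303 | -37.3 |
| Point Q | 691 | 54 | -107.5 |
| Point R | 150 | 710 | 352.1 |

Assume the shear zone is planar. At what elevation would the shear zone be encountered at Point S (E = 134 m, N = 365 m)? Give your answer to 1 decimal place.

Let the plane be z = a·E + b·N + c.
Point Q−Point P: 117a − 249b = −70.2;  Point R−Point P: −424a + 407b = 389.4.
Solving gives a = −1.18000, b = −0.27253.
Then c = -37.3 − a·574 − b·303 = 722.60.
At (134, 365): z = −158.1 − 99.5 + 722.60 = 465.0 m.

465.0 m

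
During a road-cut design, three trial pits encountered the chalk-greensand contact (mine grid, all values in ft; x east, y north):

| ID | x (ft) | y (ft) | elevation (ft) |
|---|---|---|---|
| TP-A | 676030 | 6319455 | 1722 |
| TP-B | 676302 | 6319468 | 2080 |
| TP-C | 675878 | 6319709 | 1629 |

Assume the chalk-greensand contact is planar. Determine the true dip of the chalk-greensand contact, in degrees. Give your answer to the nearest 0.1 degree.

53.7°

Let the plane be z = a·x + b·y + c.
TP-B−TP-A: 272a + 13b = 358;  TP-C−TP-A: −152a + 254b = −93.
Solving gives a = 1.29659, b = 0.40977.
Gradient magnitude |∇z| = √(a² + b²) = √(1.68115 + 0.16791) = 1.35980.
True dip = arctan(1.35980) = 53.7°, dipping toward WSW (azimuth ≈ 252°).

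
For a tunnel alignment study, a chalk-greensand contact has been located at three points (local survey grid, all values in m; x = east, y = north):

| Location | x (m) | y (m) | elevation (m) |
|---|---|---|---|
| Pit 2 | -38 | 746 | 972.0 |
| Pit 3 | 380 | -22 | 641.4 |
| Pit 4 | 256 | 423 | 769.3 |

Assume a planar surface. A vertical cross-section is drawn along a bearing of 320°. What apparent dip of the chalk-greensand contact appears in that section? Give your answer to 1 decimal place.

Two edge vectors: Pit 2→Pit 3 = (418, -768, -330.6), Pit 2→Pit 4 = (294, -323, -202.7).
Normal n = (Pit 2→Pit 3) × (Pit 2→Pit 4) = (48889.8, -12467.8, 90778).
So ∂z/∂x = −n_x/n_z = −0.53856 and ∂z/∂y = −n_y/n_z = 0.13734.
Unit vector along 320° is (sin 320°, cos 320°) = (-0.6428, 0.7660).
Slope in that direction = a·(-0.6428) + b·(0.7660) = 0.45139.
Apparent dip = arctan|0.45139| = 24.3° (true dip is 29.1°, so apparent ≤ true as expected).

24.3°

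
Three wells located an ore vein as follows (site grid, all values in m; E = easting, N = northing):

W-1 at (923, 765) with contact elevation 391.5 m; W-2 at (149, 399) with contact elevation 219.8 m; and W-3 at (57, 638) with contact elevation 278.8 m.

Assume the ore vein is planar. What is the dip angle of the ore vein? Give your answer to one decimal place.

16.4°

Two edge vectors: W-1→W-2 = (-774, -366, -171.7), W-1→W-3 = (-866, -127, -112.7).
Normal n = (W-1→W-2) × (W-1→W-3) = (19442.3, 61462.4, -218658).
So ∂z/∂E = −n_x/n_z = 0.08892 and ∂z/∂N = −n_y/n_z = 0.28109.
Gradient magnitude |∇z| = √(a² + b²) = √(0.00791 + 0.07901) = 0.29482.
True dip = arctan(0.29482) = 16.4°, dipping toward SSW (azimuth ≈ 198°).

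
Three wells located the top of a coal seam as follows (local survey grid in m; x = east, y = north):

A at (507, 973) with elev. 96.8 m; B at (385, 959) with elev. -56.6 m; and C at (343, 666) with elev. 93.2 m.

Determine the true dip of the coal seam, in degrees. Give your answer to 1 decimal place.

56.5°

Let the plane be z = a·x + b·y + c.
B−A: −122a − 14b = −153.4;  C−A: −164a − 307b = −3.6.
Solving gives a = 1.33806, b = −0.70307.
Gradient magnitude |∇z| = √(a² + b²) = √(1.79040 + 0.49430) = 1.51152.
True dip = arctan(1.51152) = 56.5°, dipping toward WNW (azimuth ≈ 298°).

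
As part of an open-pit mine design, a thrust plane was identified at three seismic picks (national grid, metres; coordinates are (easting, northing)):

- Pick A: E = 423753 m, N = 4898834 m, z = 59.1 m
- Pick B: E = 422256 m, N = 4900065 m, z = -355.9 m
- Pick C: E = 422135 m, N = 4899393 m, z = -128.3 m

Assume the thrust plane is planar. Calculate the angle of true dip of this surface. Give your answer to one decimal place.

Two edge vectors: Pick A→Pick B = (-1497, 1231, -415), Pick A→Pick C = (-1618, 559, -187.4).
Normal n = (Pick A→Pick B) × (Pick A→Pick C) = (1295.6, 390932.2, 1154935).
So ∂z/∂E = −n_x/n_z = −0.00112 and ∂z/∂N = −n_y/n_z = −0.33849.
Gradient magnitude |∇z| = √(a² + b²) = √(0.00000 + 0.11457) = 0.33849.
True dip = arctan(0.33849) = 18.7°, dipping toward N (azimuth ≈ 000°).

18.7°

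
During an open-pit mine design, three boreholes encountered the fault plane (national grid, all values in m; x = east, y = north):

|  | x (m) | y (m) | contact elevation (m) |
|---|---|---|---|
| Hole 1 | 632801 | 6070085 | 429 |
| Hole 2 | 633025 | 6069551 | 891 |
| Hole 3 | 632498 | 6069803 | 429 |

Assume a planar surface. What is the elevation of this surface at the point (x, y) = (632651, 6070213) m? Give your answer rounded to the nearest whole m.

Two edge vectors: Hole 1→Hole 2 = (224, -534, 462), Hole 1→Hole 3 = (-303, -282, 0).
Normal n = (Hole 1→Hole 2) × (Hole 1→Hole 3) = (130284, -139986, -224970).
So ∂z/∂x = −n_x/n_z = 0.57911722 and ∂z/∂y = −n_y/n_z = −0.62224297.
Intercept c from Hole 1: 429 − 366465.95 + 3777067.69 = 3411030.74.
At (632651, 6070213): z = 366379.1 − 3777147.3 + 3411030.74 = 262.5 m.

262 m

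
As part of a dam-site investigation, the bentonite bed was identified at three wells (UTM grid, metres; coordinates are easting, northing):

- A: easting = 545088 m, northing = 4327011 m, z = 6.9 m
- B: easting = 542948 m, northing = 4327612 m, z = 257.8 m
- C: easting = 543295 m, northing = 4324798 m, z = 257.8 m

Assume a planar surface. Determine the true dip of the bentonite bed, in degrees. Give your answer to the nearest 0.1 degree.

7.0°

Let the plane be z = a·easting + b·northing + c.
B−A: −2140a + 601b = 250.9;  C−A: −1793a − 2213b = 250.9.
Solving gives a = −0.12145, b = −0.01498.
Gradient magnitude |∇z| = √(a² + b²) = √(0.01475 + 0.00022) = 0.12237.
True dip = arctan(0.12237) = 7.0°, dipping toward E (azimuth ≈ 083°).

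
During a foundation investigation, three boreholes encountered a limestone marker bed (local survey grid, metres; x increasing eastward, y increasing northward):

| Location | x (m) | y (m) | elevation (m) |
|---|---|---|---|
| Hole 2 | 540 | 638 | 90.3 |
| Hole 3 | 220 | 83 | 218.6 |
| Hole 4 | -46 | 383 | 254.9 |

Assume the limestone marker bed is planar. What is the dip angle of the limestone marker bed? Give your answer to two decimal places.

14.46°

Two edge vectors: Hole 2→Hole 3 = (-320, -555, 128.3), Hole 2→Hole 4 = (-586, -255, 164.6).
Normal n = (Hole 2→Hole 3) × (Hole 2→Hole 4) = (-58636.5, -22511.8, -243630).
So ∂z/∂x = −n_x/n_z = −0.24068 and ∂z/∂y = −n_y/n_z = −0.09240.
Gradient magnitude |∇z| = √(a² + b²) = √(0.05793 + 0.00854) = 0.25781.
True dip = arctan(0.25781) = 14.46°, dipping toward ENE (azimuth ≈ 069°).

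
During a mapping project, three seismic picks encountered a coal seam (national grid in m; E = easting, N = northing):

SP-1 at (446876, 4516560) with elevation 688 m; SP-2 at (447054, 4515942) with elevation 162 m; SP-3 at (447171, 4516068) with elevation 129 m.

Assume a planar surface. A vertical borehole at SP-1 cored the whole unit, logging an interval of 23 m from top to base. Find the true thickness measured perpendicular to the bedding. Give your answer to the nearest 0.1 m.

Let the plane be z = a·E + b·N + c.
SP-2−SP-1: 178a − 618b = −526;  SP-3−SP-1: 295a − 492b = −559.
Solving gives a = −0.91488, b = 0.58762.
|∇z| = √(a²+b²) = 1.08734, so dip δ = arctan(1.08734) = 47.40°.
True thickness = vertical thickness × cos δ = 23 × cos 47.40° = 15.6 m.

15.6 m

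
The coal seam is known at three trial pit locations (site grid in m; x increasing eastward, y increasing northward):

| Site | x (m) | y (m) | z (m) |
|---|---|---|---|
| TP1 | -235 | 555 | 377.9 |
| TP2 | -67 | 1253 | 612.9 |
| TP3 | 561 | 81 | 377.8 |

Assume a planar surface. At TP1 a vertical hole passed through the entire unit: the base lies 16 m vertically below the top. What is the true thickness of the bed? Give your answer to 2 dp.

Two edge vectors: TP1→TP2 = (168, 698, 235), TP1→TP3 = (796, -474, -0.1).
Normal n = (TP1→TP2) × (TP1→TP3) = (111320.2, 187076.8, -635240).
So ∂z/∂x = −n_x/n_z = 0.17524 and ∂z/∂y = −n_y/n_z = 0.29450.
|∇z| = √(a²+b²) = 0.34269, so dip δ = arctan(0.34269) = 18.92°.
True thickness = vertical thickness × cos δ = 16 × cos 18.92° = 15.14 m.

15.14 m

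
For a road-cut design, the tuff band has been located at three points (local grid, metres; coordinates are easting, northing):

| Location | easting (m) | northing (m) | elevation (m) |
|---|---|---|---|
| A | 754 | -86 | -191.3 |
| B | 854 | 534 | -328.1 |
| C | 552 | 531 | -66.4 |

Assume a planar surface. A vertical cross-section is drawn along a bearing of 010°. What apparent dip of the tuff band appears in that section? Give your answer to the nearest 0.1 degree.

Let the plane be z = a·easting + b·northing + c.
B−A: 100a + 620b = −136.8;  C−A: −202a + 617b = 124.9.
Solving gives a = −0.86575, b = −0.08101.
Unit vector along 010° is (sin 10°, cos 10°) = (0.1736, 0.9848).
Slope in that direction = a·(0.1736) + b·(0.9848) = −0.23011.
Apparent dip = arctan|0.23011| = 13.0° (true dip is 41.0°, so apparent ≤ true as expected).

13.0°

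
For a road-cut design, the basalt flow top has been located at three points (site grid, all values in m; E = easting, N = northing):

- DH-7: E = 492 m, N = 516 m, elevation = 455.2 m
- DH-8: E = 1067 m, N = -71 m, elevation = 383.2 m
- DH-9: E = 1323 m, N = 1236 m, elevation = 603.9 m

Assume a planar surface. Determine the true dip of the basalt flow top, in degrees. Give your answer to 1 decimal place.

9.4°

Let the plane be z = a·E + b·N + c.
DH-8−DH-7: 575a − 587b = −72;  DH-9−DH-7: 831a + 720b = 148.7.
Solving gives a = 0.03931, b = 0.16116.
Gradient magnitude |∇z| = √(a² + b²) = √(0.00155 + 0.02597) = 0.16589.
True dip = arctan(0.16589) = 9.4°, dipping toward SSW (azimuth ≈ 194°).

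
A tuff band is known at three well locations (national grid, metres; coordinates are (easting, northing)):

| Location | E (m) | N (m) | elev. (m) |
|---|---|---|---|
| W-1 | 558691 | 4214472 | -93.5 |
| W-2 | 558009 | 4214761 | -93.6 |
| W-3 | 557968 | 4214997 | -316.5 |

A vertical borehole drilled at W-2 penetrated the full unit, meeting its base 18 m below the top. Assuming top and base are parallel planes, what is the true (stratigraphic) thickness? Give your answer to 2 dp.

Let the plane be z = a·E + b·N + c.
W-2−W-1: −682a + 289b = −0.1;  W-3−W-1: −723a + 525b = −223.
Solving gives a = −0.43188, b = −1.01952.
|∇z| = √(a²+b²) = 1.10722, so dip δ = arctan(1.10722) = 47.91°.
True thickness = vertical thickness × cos δ = 18 × cos 47.91° = 12.06 m.

12.06 m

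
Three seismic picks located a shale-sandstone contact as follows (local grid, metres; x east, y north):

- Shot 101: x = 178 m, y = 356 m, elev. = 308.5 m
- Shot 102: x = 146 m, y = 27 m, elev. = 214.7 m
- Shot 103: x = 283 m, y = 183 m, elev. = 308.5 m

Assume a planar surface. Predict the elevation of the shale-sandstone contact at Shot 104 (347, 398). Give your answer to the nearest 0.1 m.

387.2 m

Let the plane be z = a·x + b·y + c.
Shot 102−Shot 101: −32a − 329b = −93.8;  Shot 103−Shot 101: 105a − 173b = 0.
Solving gives a = 0.40487, b = 0.24573.
Then c = 308.5 − a·178 − b·356 = 148.96.
At (347, 398): z = 140.5 + 97.8 + 148.96 = 387.2 m.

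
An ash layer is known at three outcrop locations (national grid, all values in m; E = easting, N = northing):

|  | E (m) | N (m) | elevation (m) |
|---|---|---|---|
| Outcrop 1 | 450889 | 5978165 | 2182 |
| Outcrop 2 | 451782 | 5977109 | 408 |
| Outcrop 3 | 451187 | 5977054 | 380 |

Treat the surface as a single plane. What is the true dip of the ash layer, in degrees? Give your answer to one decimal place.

58.0°

Let the plane be z = a·E + b·N + c.
Outcrop 2−Outcrop 1: 893a − 1056b = −1774;  Outcrop 3−Outcrop 1: 298a − 1111b = −1802.
Solving gives a = −0.10038, b = 1.59504.
Gradient magnitude |∇z| = √(a² + b²) = √(0.01008 + 2.54414) = 1.59819.
True dip = arctan(1.59819) = 58.0°, dipping toward S (azimuth ≈ 176°).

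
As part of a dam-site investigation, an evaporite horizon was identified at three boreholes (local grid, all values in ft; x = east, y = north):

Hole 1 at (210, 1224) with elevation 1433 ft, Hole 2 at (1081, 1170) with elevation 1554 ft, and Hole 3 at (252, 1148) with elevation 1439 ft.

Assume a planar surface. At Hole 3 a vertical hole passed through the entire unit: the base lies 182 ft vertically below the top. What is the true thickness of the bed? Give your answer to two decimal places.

Let the plane be z = a·x + b·y + c.
Hole 2−Hole 1: 871a − 54b = 121;  Hole 3−Hole 1: 42a − 76b = 6.
Solving gives a = 0.13878, b = −0.00225.
|∇z| = √(a²+b²) = 0.13880, so dip δ = arctan(0.13880) = 7.90°.
True thickness = vertical thickness × cos δ = 182 × cos 7.90° = 180.27 ft.

180.27 ft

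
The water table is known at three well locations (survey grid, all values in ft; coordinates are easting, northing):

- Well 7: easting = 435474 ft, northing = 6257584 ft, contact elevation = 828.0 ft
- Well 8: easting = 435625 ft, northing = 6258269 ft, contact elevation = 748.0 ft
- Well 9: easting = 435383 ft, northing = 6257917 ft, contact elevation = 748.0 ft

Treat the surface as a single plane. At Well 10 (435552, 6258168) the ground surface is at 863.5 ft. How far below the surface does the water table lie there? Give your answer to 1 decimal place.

116.4 ft

Two edge vectors: Well 7→Well 8 = (151, 685, -80), Well 7→Well 9 = (-91, 333, -80).
Normal n = (Well 7→Well 8) × (Well 7→Well 9) = (-28160, 19360, 112618).
So ∂z/∂easting = −n_x/n_z = 0.250048838 and ∂z/∂northing = −n_y/n_z = −0.171908576.
Intercept c from Well 7: 828 − 108889.77 + 1075732.35 = 967670.59.
At (435552, 6258168): z_contact = 108909.27 − 1075832.75 + 967670.59 = 747.11 ft.
Depth below ground = 863.5 − 747.11 = 116.4 ft.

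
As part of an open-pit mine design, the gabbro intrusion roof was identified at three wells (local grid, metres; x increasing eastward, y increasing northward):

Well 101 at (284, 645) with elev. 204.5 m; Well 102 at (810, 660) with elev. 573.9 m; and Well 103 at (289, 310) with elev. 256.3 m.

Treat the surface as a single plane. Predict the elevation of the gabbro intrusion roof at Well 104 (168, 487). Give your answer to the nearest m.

Let the plane be z = a·x + b·y + c.
Well 102−Well 101: 526a + 15b = 369.4;  Well 103−Well 101: 5a − 335b = 51.8.
Solving gives a = 0.70639, b = −0.14408.
Then c = 204.5 − a·284 − b·645 = 96.82.
At (168, 487): z = 118.7 − 70.2 + 96.82 = 145.3 m.

145 m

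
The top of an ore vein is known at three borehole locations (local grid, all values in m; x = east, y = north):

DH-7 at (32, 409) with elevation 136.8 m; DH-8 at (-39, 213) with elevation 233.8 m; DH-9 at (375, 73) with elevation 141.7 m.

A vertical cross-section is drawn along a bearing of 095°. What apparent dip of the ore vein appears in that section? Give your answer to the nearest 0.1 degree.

17.4°

Two edge vectors: DH-7→DH-8 = (-71, -196, 97), DH-7→DH-9 = (343, -336, 4.9).
Normal n = (DH-7→DH-8) × (DH-7→DH-9) = (31631.6, 33618.9, 91084).
So ∂z/∂x = −n_x/n_z = −0.34728 and ∂z/∂y = −n_y/n_z = −0.36910.
Unit vector along 095° is (sin 95°, cos 95°) = (0.9962, -0.0872).
Slope in that direction = a·(0.9962) + b·(-0.0872) = −0.31379.
Apparent dip = arctan|0.31379| = 17.4° (true dip is 26.9°, so apparent ≤ true as expected).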